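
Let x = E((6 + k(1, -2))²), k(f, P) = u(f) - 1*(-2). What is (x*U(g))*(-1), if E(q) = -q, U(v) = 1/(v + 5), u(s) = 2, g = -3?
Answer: 50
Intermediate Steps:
U(v) = 1/(5 + v)
k(f, P) = 4 (k(f, P) = 2 - 1*(-2) = 2 + 2 = 4)
x = -100 (x = -(6 + 4)² = -1*10² = -1*100 = -100)
(x*U(g))*(-1) = -100/(5 - 3)*(-1) = -100/2*(-1) = -100*½*(-1) = -50*(-1) = 50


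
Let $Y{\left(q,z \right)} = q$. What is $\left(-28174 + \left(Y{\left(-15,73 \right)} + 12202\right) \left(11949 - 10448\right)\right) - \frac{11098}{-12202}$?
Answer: $\frac{111431799362}{6101} \approx 1.8265 \cdot 10^{7}$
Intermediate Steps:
$\left(-28174 + \left(Y{\left(-15,73 \right)} + 12202\right) \left(11949 - 10448\right)\right) - \frac{11098}{-12202} = \left(-28174 + \left(-15 + 12202\right) \left(11949 - 10448\right)\right) - \frac{11098}{-12202} = \left(-28174 + 12187 \cdot 1501\right) - - \frac{5549}{6101} = \left(-28174 + 18292687\right) + \frac{5549}{6101} = 18264513 + \frac{5549}{6101} = \frac{111431799362}{6101}$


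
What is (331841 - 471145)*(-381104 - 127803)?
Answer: 70892780728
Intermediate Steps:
(331841 - 471145)*(-381104 - 127803) = -139304*(-508907) = 70892780728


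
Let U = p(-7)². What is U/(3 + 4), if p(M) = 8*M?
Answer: 448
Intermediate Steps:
U = 3136 (U = (8*(-7))² = (-56)² = 3136)
U/(3 + 4) = 3136/(3 + 4) = 3136/7 = (⅐)*3136 = 448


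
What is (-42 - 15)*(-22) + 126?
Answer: 1380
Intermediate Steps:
(-42 - 15)*(-22) + 126 = -57*(-22) + 126 = 1254 + 126 = 1380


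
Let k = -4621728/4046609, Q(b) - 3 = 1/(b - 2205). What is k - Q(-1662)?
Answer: -64812886576/15648237003 ≈ -4.1419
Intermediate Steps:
Q(b) = 3 + 1/(-2205 + b) (Q(b) = 3 + 1/(b - 2205) = 3 + 1/(-2205 + b))
k = -4621728/4046609 (k = -4621728*1/4046609 = -4621728/4046609 ≈ -1.1421)
k - Q(-1662) = -4621728/4046609 - (-6614 + 3*(-1662))/(-2205 - 1662) = -4621728/4046609 - (-6614 - 4986)/(-3867) = -4621728/4046609 - (-1)*(-11600)/3867 = -4621728/4046609 - 1*11600/3867 = -4621728/4046609 - 11600/3867 = -64812886576/15648237003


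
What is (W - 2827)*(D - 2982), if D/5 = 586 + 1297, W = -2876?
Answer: -36687399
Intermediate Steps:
D = 9415 (D = 5*(586 + 1297) = 5*1883 = 9415)
(W - 2827)*(D - 2982) = (-2876 - 2827)*(9415 - 2982) = -5703*6433 = -36687399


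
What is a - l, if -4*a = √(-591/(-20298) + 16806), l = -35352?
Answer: 35352 - √769359106238/27064 ≈ 35320.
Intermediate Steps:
a = -√769359106238/27064 (a = -√(-591/(-20298) + 16806)/4 = -√(-591*(-1/20298) + 16806)/4 = -√(197/6766 + 16806)/4 = -√769359106238/27064 ≈ -32.410)
a - l = -√769359106238/27064 - 1*(-35352) = -√769359106238/27064 + 35352 = 35352 - √769359106238/27064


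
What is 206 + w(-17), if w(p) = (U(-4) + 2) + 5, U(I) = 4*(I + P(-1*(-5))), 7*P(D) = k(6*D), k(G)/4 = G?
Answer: 1859/7 ≈ 265.57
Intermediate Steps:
k(G) = 4*G
P(D) = 24*D/7 (P(D) = (4*(6*D))/7 = (24*D)/7 = 24*D/7)
U(I) = 480/7 + 4*I (U(I) = 4*(I + 24*(-1*(-5))/7) = 4*(I + (24/7)*5) = 4*(I + 120/7) = 4*(120/7 + I) = 480/7 + 4*I)
w(p) = 417/7 (w(p) = ((480/7 + 4*(-4)) + 2) + 5 = ((480/7 - 16) + 2) + 5 = (368/7 + 2) + 5 = 382/7 + 5 = 417/7)
206 + w(-17) = 206 + 417/7 = 1859/7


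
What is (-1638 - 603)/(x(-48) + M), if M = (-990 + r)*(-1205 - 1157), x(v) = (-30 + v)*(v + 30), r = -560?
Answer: -2241/3662504 ≈ -0.00061188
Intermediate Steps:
x(v) = (-30 + v)*(30 + v)
M = 3661100 (M = (-990 - 560)*(-1205 - 1157) = -1550*(-2362) = 3661100)
(-1638 - 603)/(x(-48) + M) = (-1638 - 603)/((-900 + (-48)²) + 3661100) = -2241/((-900 + 2304) + 3661100) = -2241/(1404 + 3661100) = -2241/3662504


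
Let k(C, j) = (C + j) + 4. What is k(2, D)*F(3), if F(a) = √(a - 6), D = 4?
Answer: 10*I*√3 ≈ 17.32*I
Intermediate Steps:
k(C, j) = 4 + C + j
F(a) = √(-6 + a)
k(2, D)*F(3) = (4 + 2 + 4)*√(-6 + 3) = 10*√(-3) = 10*(I*√3) = 10*I*√3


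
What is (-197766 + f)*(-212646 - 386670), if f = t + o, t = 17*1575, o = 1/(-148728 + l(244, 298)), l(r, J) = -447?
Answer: 5095700756406872/49725 ≈ 1.0248e+11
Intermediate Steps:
o = -1/149175 (o = 1/(-148728 - 447) = 1/(-149175) = -1/149175 ≈ -6.7035e-6)
t = 26775
f = 3994160624/149175 (f = 26775 - 1/149175 = 3994160624/149175 ≈ 26775.)
(-197766 + f)*(-212646 - 386670) = (-197766 + 3994160624/149175)*(-212646 - 386670) = -25507582426/149175*(-599316) = 5095700756406872/49725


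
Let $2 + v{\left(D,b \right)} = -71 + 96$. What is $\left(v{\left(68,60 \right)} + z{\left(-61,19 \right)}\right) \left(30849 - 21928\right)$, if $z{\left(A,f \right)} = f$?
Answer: $374682$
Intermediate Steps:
$v{\left(D,b \right)} = 23$ ($v{\left(D,b \right)} = -2 + \left(-71 + 96\right) = -2 + 25 = 23$)
$\left(v{\left(68,60 \right)} + z{\left(-61,19 \right)}\right) \left(30849 - 21928\right) = \left(23 + 19\right) \left(30849 - 21928\right) = 42 \cdot 8921 = 374682$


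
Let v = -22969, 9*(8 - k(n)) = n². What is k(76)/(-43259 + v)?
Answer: 1426/149013 ≈ 0.0095696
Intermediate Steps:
k(n) = 8 - n²/9
k(76)/(-43259 + v) = (8 - ⅑*76²)/(-43259 - 22969) = (8 - ⅑*5776)/(-66228) = (8 - 5776/9)*(-1/66228) = -5704/9*(-1/66228) = 1426/149013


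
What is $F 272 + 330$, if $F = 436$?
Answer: $118922$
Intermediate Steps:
$F 272 + 330 = 436 \cdot 272 + 330 = 118592 + 330 = 118922$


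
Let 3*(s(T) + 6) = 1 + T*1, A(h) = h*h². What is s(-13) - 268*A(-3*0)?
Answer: -10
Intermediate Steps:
A(h) = h³
s(T) = -17/3 + T/3 (s(T) = -6 + (1 + T*1)/3 = -6 + (1 + T)/3 = -6 + (⅓ + T/3) = -17/3 + T/3)
s(-13) - 268*A(-3*0) = (-17/3 + (⅓)*(-13)) - 268*(-3*0)³ = (-17/3 - 13/3) - 268*0³ = -10 - 268*0 = -10 + 0 = -10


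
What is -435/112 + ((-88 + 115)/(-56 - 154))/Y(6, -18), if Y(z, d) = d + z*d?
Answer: -15221/3920 ≈ -3.8829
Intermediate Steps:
Y(z, d) = d + d*z
-435/112 + ((-88 + 115)/(-56 - 154))/Y(6, -18) = -435/112 + ((-88 + 115)/(-56 - 154))/((-18*(1 + 6))) = -435*1/112 + (27/(-210))/((-18*7)) = -435/112 + (27*(-1/210))/(-126) = -435/112 - 9/70*(-1/126) = -435/112 + 1/980 = -15221/3920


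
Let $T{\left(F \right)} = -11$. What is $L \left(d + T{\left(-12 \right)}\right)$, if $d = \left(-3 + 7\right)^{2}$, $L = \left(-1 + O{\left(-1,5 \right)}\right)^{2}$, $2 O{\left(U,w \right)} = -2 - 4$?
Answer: $80$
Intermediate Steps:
$O{\left(U,w \right)} = -3$ ($O{\left(U,w \right)} = \frac{-2 - 4}{2} = \frac{1}{2} \left(-6\right) = -3$)
$L = 16$ ($L = \left(-1 - 3\right)^{2} = \left(-4\right)^{2} = 16$)
$d = 16$ ($d = 4^{2} = 16$)
$L \left(d + T{\left(-12 \right)}\right) = 16 \left(16 - 11\right) = 16 \cdot 5 = 80$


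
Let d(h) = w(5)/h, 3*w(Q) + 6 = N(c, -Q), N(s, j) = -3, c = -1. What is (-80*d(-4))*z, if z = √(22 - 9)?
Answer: -60*√13 ≈ -216.33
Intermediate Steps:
w(Q) = -3 (w(Q) = -2 + (⅓)*(-3) = -2 - 1 = -3)
d(h) = -3/h
z = √13 ≈ 3.6056
(-80*d(-4))*z = (-(-240)/(-4))*√13 = (-(-240)*(-1)/4)*√13 = (-80*¾)*√13 = -60*√13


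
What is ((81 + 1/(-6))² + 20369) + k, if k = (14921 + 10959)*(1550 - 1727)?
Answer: -163938851/36 ≈ -4.5539e+6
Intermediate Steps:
k = -4580760 (k = 25880*(-177) = -4580760)
((81 + 1/(-6))² + 20369) + k = ((81 + 1/(-6))² + 20369) - 4580760 = ((81 - ⅙)² + 20369) - 4580760 = ((485/6)² + 20369) - 4580760 = (235225/36 + 20369) - 4580760 = 968509/36 - 4580760 = -163938851/36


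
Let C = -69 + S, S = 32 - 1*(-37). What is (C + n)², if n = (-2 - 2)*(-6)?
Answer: 576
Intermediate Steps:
S = 69 (S = 32 + 37 = 69)
n = 24 (n = -4*(-6) = 24)
C = 0 (C = -69 + 69 = 0)
(C + n)² = (0 + 24)² = 24² = 576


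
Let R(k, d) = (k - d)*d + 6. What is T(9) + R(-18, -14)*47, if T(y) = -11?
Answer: 2903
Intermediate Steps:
R(k, d) = 6 + d*(k - d) (R(k, d) = d*(k - d) + 6 = 6 + d*(k - d))
T(9) + R(-18, -14)*47 = -11 + (6 - 1*(-14)² - 14*(-18))*47 = -11 + (6 - 1*196 + 252)*47 = -11 + (6 - 196 + 252)*47 = -11 + 62*47 = -11 + 2914 = 2903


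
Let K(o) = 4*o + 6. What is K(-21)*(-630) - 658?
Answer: 48482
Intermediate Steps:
K(o) = 6 + 4*o
K(-21)*(-630) - 658 = (6 + 4*(-21))*(-630) - 658 = (6 - 84)*(-630) - 658 = -78*(-630) - 658 = 49140 - 658 = 48482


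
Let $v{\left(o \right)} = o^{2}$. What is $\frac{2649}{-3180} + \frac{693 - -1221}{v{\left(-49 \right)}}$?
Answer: $- \frac{91243}{2545060} \approx -0.035851$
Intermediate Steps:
$\frac{2649}{-3180} + \frac{693 - -1221}{v{\left(-49 \right)}} = \frac{2649}{-3180} + \frac{693 - -1221}{\left(-49\right)^{2}} = 2649 \left(- \frac{1}{3180}\right) + \frac{693 + 1221}{2401} = - \frac{883}{1060} + 1914 \cdot \frac{1}{2401} = - \frac{883}{1060} + \frac{1914}{2401} = - \frac{91243}{2545060}$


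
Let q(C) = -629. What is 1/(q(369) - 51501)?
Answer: -1/52130 ≈ -1.9183e-5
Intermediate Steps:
1/(q(369) - 51501) = 1/(-629 - 51501) = 1/(-52130) = -1/52130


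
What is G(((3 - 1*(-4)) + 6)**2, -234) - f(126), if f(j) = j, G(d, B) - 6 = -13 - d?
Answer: -302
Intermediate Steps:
G(d, B) = -7 - d (G(d, B) = 6 + (-13 - d) = -7 - d)
G(((3 - 1*(-4)) + 6)**2, -234) - f(126) = (-7 - ((3 - 1*(-4)) + 6)**2) - 1*126 = (-7 - ((3 + 4) + 6)**2) - 126 = (-7 - (7 + 6)**2) - 126 = (-7 - 1*13**2) - 126 = (-7 - 1*169) - 126 = (-7 - 169) - 126 = -176 - 126 = -302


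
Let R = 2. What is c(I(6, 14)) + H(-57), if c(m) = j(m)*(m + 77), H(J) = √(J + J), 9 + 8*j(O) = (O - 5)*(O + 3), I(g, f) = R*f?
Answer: 9240 + I*√114 ≈ 9240.0 + 10.677*I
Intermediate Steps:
I(g, f) = 2*f
j(O) = -9/8 + (-5 + O)*(3 + O)/8 (j(O) = -9/8 + ((O - 5)*(O + 3))/8 = -9/8 + ((-5 + O)*(3 + O))/8 = -9/8 + (-5 + O)*(3 + O)/8)
H(J) = √2*√J (H(J) = √(2*J) = √2*√J)
c(m) = (77 + m)*(-3 - m/4 + m²/8) (c(m) = (-3 - m/4 + m²/8)*(m + 77) = (-3 - m/4 + m²/8)*(77 + m) = (77 + m)*(-3 - m/4 + m²/8))
c(I(6, 14)) + H(-57) = -(77 + 2*14)*(24 - (2*14)² + 2*(2*14))/8 + √2*√(-57) = -(77 + 28)*(24 - 1*28² + 2*28)/8 + √2*(I*√57) = -⅛*105*(24 - 1*784 + 56) + I*√114 = -⅛*105*(24 - 784 + 56) + I*√114 = -⅛*105*(-704) + I*√114 = 9240 + I*√114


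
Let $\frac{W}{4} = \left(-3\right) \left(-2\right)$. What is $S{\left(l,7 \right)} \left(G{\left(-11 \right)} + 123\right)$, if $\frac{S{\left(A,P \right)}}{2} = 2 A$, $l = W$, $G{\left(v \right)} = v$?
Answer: $10752$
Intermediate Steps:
$W = 24$ ($W = 4 \left(\left(-3\right) \left(-2\right)\right) = 4 \cdot 6 = 24$)
$l = 24$
$S{\left(A,P \right)} = 4 A$ ($S{\left(A,P \right)} = 2 \cdot 2 A = 4 A$)
$S{\left(l,7 \right)} \left(G{\left(-11 \right)} + 123\right) = 4 \cdot 24 \left(-11 + 123\right) = 96 \cdot 112 = 10752$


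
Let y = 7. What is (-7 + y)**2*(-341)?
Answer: 0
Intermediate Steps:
(-7 + y)**2*(-341) = (-7 + 7)**2*(-341) = 0**2*(-341) = 0*(-341) = 0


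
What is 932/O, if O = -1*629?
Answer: -932/629 ≈ -1.4817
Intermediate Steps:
O = -629
932/O = 932/(-629) = 932*(-1/629) = -932/629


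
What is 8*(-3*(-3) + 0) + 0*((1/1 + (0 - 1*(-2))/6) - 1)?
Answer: 72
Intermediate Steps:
8*(-3*(-3) + 0) + 0*((1/1 + (0 - 1*(-2))/6) - 1) = 8*(9 + 0) + 0*((1*1 + (0 + 2)*(⅙)) - 1) = 8*9 + 0*((1 + 2*(⅙)) - 1) = 72 + 0*((1 + ⅓) - 1) = 72 + 0*(4/3 - 1) = 72 + 0*(⅓) = 72 + 0 = 72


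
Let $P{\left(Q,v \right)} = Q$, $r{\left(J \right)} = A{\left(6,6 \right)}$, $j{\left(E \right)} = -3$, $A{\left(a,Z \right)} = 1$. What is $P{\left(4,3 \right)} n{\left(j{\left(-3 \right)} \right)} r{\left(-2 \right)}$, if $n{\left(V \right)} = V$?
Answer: $-12$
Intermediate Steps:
$r{\left(J \right)} = 1$
$P{\left(4,3 \right)} n{\left(j{\left(-3 \right)} \right)} r{\left(-2 \right)} = 4 \left(-3\right) 1 = \left(-12\right) 1 = -12$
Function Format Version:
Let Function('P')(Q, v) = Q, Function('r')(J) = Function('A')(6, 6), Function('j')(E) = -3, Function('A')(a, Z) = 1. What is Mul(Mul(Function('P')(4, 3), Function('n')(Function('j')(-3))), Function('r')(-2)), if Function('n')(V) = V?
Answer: -12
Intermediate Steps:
Function('r')(J) = 1
Mul(Mul(Function('P')(4, 3), Function('n')(Function('j')(-3))), Function('r')(-2)) = Mul(Mul(4, -3), 1) = Mul(-12, 1) = -12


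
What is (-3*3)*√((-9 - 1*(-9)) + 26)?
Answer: -9*√26 ≈ -45.891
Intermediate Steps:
(-3*3)*√((-9 - 1*(-9)) + 26) = -9*√((-9 + 9) + 26) = -9*√(0 + 26) = -9*√26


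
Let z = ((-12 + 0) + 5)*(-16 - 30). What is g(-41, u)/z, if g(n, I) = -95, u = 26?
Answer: -95/322 ≈ -0.29503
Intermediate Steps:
z = 322 (z = (-12 + 5)*(-46) = -7*(-46) = 322)
g(-41, u)/z = -95/322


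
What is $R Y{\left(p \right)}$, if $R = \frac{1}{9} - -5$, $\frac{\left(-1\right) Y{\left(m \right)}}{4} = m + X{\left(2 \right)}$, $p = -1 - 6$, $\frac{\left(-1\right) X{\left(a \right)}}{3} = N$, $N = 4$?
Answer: $\frac{3496}{9} \approx 388.44$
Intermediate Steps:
$X{\left(a \right)} = -12$ ($X{\left(a \right)} = \left(-3\right) 4 = -12$)
$p = -7$ ($p = -1 - 6 = -7$)
$Y{\left(m \right)} = 48 - 4 m$ ($Y{\left(m \right)} = - 4 \left(m - 12\right) = - 4 \left(-12 + m\right) = 48 - 4 m$)
$R = \frac{46}{9}$ ($R = \frac{1}{9} + 5 = \frac{46}{9} \approx 5.1111$)
$R Y{\left(p \right)} = \frac{46 \left(48 - -28\right)}{9} = \frac{46 \left(48 + 28\right)}{9} = \frac{46}{9} \cdot 76 = \frac{3496}{9}$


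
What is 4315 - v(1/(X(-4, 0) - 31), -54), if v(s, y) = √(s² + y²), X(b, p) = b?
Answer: 4315 - √3572101/35 ≈ 4261.0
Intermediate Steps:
4315 - v(1/(X(-4, 0) - 31), -54) = 4315 - √((1/(-4 - 31))² + (-54)²) = 4315 - √((1/(-35))² + 2916) = 4315 - √((-1/35)² + 2916) = 4315 - √(1/1225 + 2916) = 4315 - √(3572101/1225) = 4315 - √3572101/35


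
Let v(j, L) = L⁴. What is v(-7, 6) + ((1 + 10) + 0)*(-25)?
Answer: 1021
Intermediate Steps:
v(-7, 6) + ((1 + 10) + 0)*(-25) = 6⁴ + ((1 + 10) + 0)*(-25) = 1296 + (11 + 0)*(-25) = 1296 + 11*(-25) = 1296 - 275 = 1021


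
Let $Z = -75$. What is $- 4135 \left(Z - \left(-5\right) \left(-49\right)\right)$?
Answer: $1323200$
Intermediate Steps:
$- 4135 \left(Z - \left(-5\right) \left(-49\right)\right) = - 4135 \left(-75 - \left(-5\right) \left(-49\right)\right) = - 4135 \left(-75 - 245\right) = \left(-4135\right) \left(-320\right) = 1323200$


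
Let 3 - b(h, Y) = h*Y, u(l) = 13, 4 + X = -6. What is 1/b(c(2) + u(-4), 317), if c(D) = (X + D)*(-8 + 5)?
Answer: -1/11726 ≈ -8.5281e-5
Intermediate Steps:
X = -10 (X = -4 - 6 = -10)
c(D) = 30 - 3*D (c(D) = (-10 + D)*(-8 + 5) = (-10 + D)*(-3) = 30 - 3*D)
b(h, Y) = 3 - Y*h (b(h, Y) = 3 - h*Y = 3 - Y*h)
1/b(c(2) + u(-4), 317) = 1/(3 - 1*317*((30 - 3*2) + 13)) = 1/(3 - 1*317*((30 - 6) + 13)) = 1/(3 - 1*317*(24 + 13)) = 1/(3 - 1*317*37) = 1/(3 - 11729) = 1/(-11726) = -1/11726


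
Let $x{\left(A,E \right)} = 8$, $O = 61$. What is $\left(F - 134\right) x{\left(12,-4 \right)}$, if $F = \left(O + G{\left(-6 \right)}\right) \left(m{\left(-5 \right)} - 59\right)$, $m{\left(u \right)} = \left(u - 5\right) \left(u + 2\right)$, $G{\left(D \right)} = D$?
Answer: $-13832$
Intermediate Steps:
$m{\left(u \right)} = \left(-5 + u\right) \left(2 + u\right)$
$F = -1595$ ($F = \left(61 - 6\right) \left(\left(-10 + \left(-5\right)^{2} - -15\right) - 59\right) = 55 \left(\left(-10 + 25 + 15\right) - 59\right) = 55 \left(30 - 59\right) = 55 \left(-29\right) = -1595$)
$\left(F - 134\right) x{\left(12,-4 \right)} = \left(-1595 - 134\right) 8 = \left(-1729\right) 8 = -13832$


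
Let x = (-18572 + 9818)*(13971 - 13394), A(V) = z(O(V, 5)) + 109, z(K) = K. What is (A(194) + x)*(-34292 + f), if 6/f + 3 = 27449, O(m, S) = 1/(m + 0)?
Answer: 461122791814748865/2662262 ≈ 1.7321e+11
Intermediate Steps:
O(m, S) = 1/m
A(V) = 109 + 1/V (A(V) = 1/V + 109 = 109 + 1/V)
x = -5051058 (x = -8754*577 = -5051058)
f = 3/13723 (f = 6/(-3 + 27449) = 6/27446 = 6*(1/27446) = 3/13723 ≈ 0.00021861)
(A(194) + x)*(-34292 + f) = ((109 + 1/194) - 5051058)*(-34292 + 3/13723) = ((109 + 1/194) - 5051058)*(-470589113/13723) = (21147/194 - 5051058)*(-470589113/13723) = -979884105/194*(-470589113/13723) = 461122791814748865/2662262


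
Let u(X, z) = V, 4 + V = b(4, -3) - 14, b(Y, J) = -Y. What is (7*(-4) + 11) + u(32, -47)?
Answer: -39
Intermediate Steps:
V = -22 (V = -4 + (-1*4 - 14) = -4 + (-4 - 14) = -4 - 18 = -22)
u(X, z) = -22
(7*(-4) + 11) + u(32, -47) = (7*(-4) + 11) - 22 = (-28 + 11) - 22 = -17 - 22 = -39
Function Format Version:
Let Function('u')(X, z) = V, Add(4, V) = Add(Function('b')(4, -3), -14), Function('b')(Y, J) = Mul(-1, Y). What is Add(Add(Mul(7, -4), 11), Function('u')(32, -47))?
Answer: -39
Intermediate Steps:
V = -22 (V = Add(-4, Add(Mul(-1, 4), -14)) = Add(-4, Add(-4, -14)) = Add(-4, -18) = -22)
Function('u')(X, z) = -22
Add(Add(Mul(7, -4), 11), Function('u')(32, -47)) = Add(Add(Mul(7, -4), 11), -22) = Add(Add(-28, 11), -22) = Add(-17, -22) = -39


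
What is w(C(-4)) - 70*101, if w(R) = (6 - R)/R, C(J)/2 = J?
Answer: -28287/4 ≈ -7071.8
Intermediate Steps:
C(J) = 2*J
w(R) = (6 - R)/R
w(C(-4)) - 70*101 = (6 - 2*(-4))/((2*(-4))) - 70*101 = (6 - 1*(-8))/(-8) - 7070 = -(6 + 8)/8 - 7070 = -⅛*14 - 7070 = -7/4 - 7070 = -28287/4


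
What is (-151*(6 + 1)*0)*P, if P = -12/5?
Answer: 0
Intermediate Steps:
P = -12/5 (P = -12*⅕ = -12/5 ≈ -2.4000)
(-151*(6 + 1)*0)*P = -151*(6 + 1)*0*(-12/5) = -1057*0*(-12/5) = -151*0*(-12/5) = 0*(-12/5) = 0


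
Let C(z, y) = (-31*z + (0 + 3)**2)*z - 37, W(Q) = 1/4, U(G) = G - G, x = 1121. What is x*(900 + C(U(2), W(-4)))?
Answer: 967423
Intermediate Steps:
U(G) = 0
W(Q) = 1/4
C(z, y) = -37 + z*(9 - 31*z) (C(z, y) = (-31*z + 3**2)*z - 37 = (-31*z + 9)*z - 37 = (9 - 31*z)*z - 37 = z*(9 - 31*z) - 37 = -37 + z*(9 - 31*z))
x*(900 + C(U(2), W(-4))) = 1121*(900 + (-37 - 31*0**2 + 9*0)) = 1121*(900 + (-37 - 31*0 + 0)) = 1121*(900 + (-37 + 0 + 0)) = 1121*(900 - 37) = 1121*863 = 967423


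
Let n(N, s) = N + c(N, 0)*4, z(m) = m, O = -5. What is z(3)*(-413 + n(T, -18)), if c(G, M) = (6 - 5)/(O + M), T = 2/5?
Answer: -6201/5 ≈ -1240.2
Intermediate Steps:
T = ⅖ (T = 2*(⅕) = ⅖ ≈ 0.40000)
c(G, M) = 1/(-5 + M) (c(G, M) = (6 - 5)/(-5 + M) = 1/(-5 + M))
n(N, s) = -⅘ + N (n(N, s) = N + 4/(-5 + 0) = N + 4/(-5) = N - ⅕*4 = N - ⅘ = -⅘ + N)
z(3)*(-413 + n(T, -18)) = 3*(-413 + (-⅘ + ⅖)) = 3*(-413 - ⅖) = 3*(-2067/5) = -6201/5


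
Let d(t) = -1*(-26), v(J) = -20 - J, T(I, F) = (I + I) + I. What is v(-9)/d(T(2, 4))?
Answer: -11/26 ≈ -0.42308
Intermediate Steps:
T(I, F) = 3*I (T(I, F) = 2*I + I = 3*I)
d(t) = 26
v(-9)/d(T(2, 4)) = (-20 - 1*(-9))/26 = (-20 + 9)*(1/26) = -11*1/26 = -11/26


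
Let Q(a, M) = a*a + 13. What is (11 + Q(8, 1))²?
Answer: 7744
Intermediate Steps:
Q(a, M) = 13 + a² (Q(a, M) = a² + 13 = 13 + a²)
(11 + Q(8, 1))² = (11 + (13 + 8²))² = (11 + (13 + 64))² = (11 + 77)² = 88² = 7744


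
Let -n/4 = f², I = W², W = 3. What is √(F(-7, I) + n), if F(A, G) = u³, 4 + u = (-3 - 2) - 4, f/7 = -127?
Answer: I*√3163481 ≈ 1778.6*I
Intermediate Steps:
I = 9 (I = 3² = 9)
f = -889 (f = 7*(-127) = -889)
u = -13 (u = -4 + ((-3 - 2) - 4) = -4 + (-5 - 4) = -4 - 9 = -13)
F(A, G) = -2197 (F(A, G) = (-13)³ = -2197)
n = -3161284 (n = -4*(-889)² = -4*790321 = -3161284)
√(F(-7, I) + n) = √(-2197 - 3161284) = √(-3163481) = I*√3163481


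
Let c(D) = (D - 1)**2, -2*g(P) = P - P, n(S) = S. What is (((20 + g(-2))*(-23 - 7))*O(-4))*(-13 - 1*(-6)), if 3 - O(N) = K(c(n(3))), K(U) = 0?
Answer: 12600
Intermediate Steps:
g(P) = 0 (g(P) = -(P - P)/2 = -1/2*0 = 0)
c(D) = (-1 + D)**2
O(N) = 3 (O(N) = 3 - 1*0 = 3 + 0 = 3)
(((20 + g(-2))*(-23 - 7))*O(-4))*(-13 - 1*(-6)) = (((20 + 0)*(-23 - 7))*3)*(-13 - 1*(-6)) = ((20*(-30))*3)*(-13 + 6) = -600*3*(-7) = -1800*(-7) = 12600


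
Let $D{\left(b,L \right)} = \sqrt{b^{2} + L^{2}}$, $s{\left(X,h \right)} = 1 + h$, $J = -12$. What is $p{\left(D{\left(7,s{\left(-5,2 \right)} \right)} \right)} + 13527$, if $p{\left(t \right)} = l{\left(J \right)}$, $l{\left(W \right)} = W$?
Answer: $13515$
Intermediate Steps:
$D{\left(b,L \right)} = \sqrt{L^{2} + b^{2}}$
$p{\left(t \right)} = -12$
$p{\left(D{\left(7,s{\left(-5,2 \right)} \right)} \right)} + 13527 = -12 + 13527 = 13515$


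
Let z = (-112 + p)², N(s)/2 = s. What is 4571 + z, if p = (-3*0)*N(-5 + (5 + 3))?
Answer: 17115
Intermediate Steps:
N(s) = 2*s
p = 0 (p = (-3*0)*(2*(-5 + (5 + 3))) = 0*(2*(-5 + 8)) = 0*(2*3) = 0*6 = 0)
z = 12544 (z = (-112 + 0)² = (-112)² = 12544)
4571 + z = 4571 + 12544 = 17115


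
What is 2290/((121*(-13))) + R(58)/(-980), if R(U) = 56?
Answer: -83296/55055 ≈ -1.5130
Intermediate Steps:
2290/((121*(-13))) + R(58)/(-980) = 2290/((121*(-13))) + 56/(-980) = 2290/(-1573) + 56*(-1/980) = 2290*(-1/1573) - 2/35 = -2290/1573 - 2/35 = -83296/55055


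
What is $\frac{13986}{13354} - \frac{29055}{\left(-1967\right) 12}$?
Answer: $\frac{119687669}{52534636} \approx 2.2783$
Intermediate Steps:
$\frac{13986}{13354} - \frac{29055}{\left(-1967\right) 12} = 13986 \cdot \frac{1}{13354} - \frac{29055}{-23604} = \frac{6993}{6677} - - \frac{9685}{7868} = \frac{6993}{6677} + \frac{9685}{7868} = \frac{119687669}{52534636}$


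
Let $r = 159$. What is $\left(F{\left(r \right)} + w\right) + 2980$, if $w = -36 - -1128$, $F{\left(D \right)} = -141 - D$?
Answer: $3772$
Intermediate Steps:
$w = 1092$ ($w = -36 + 1128 = 1092$)
$\left(F{\left(r \right)} + w\right) + 2980 = \left(\left(-141 - 159\right) + 1092\right) + 2980 = \left(-300 + 1092\right) + 2980 = 792 + 2980 = 3772$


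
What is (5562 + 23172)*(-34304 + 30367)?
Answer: -113125758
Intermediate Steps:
(5562 + 23172)*(-34304 + 30367) = 28734*(-3937) = -113125758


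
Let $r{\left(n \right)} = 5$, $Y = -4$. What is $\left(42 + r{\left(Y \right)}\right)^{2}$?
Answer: $2209$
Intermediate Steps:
$\left(42 + r{\left(Y \right)}\right)^{2} = \left(42 + 5\right)^{2} = 47^{2} = 2209$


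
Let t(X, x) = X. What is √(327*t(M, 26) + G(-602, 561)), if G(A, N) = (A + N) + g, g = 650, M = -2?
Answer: 3*I*√5 ≈ 6.7082*I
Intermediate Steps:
G(A, N) = 650 + A + N (G(A, N) = (A + N) + 650 = 650 + A + N)
√(327*t(M, 26) + G(-602, 561)) = √(327*(-2) + (650 - 602 + 561)) = √(-654 + 609) = √(-45) = 3*I*√5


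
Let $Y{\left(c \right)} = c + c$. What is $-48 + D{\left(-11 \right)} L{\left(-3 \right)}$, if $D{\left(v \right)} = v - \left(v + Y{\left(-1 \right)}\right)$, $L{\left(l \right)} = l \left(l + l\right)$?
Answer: $-12$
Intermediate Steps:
$Y{\left(c \right)} = 2 c$
$L{\left(l \right)} = 2 l^{2}$ ($L{\left(l \right)} = l 2 l = 2 l^{2}$)
$D{\left(v \right)} = 2$ ($D{\left(v \right)} = v - \left(v + 2 \left(-1\right)\right) = v - \left(v - 2\right) = v - \left(-2 + v\right) = 2$)
$-48 + D{\left(-11 \right)} L{\left(-3 \right)} = -48 + 2 \cdot 2 \left(-3\right)^{2} = -48 + 2 \cdot 2 \cdot 9 = -48 + 2 \cdot 18 = -48 + 36 = -12$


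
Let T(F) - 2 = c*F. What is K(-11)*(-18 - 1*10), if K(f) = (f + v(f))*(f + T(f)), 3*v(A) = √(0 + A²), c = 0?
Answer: -1848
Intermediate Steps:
v(A) = √(A²)/3 (v(A) = √(0 + A²)/3 = √(A²)/3)
T(F) = 2 (T(F) = 2 + 0*F = 2 + 0 = 2)
K(f) = (2 + f)*(f + √(f²)/3) (K(f) = (f + √(f²)/3)*(f + 2) = (f + √(f²)/3)*(2 + f) = (2 + f)*(f + √(f²)/3))
K(-11)*(-18 - 1*10) = ((-11)² + 2*(-11) + 2*√((-11)²)/3 + (⅓)*(-11)*√((-11)²))*(-18 - 1*10) = (121 - 22 + 2*√121/3 + (⅓)*(-11)*√121)*(-18 - 10) = (121 - 22 + (⅔)*11 + (⅓)*(-11)*11)*(-28) = (121 - 22 + 22/3 - 121/3)*(-28) = 66*(-28) = -1848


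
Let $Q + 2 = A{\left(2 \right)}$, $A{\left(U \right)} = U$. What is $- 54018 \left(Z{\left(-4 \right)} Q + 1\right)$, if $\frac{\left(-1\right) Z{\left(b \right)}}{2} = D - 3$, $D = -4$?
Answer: $-54018$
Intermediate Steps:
$Q = 0$ ($Q = -2 + 2 = 0$)
$Z{\left(b \right)} = 14$ ($Z{\left(b \right)} = - 2 \left(-4 - 3\right) = \left(-2\right) \left(-7\right) = 14$)
$- 54018 \left(Z{\left(-4 \right)} Q + 1\right) = - 54018 \left(14 \cdot 0 + 1\right) = - 54018 \left(0 + 1\right) = \left(-54018\right) 1 = -54018$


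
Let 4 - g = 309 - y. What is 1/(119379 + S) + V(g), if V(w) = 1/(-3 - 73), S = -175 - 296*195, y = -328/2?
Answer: -202/15371 ≈ -0.013142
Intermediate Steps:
y = -164 (y = -328*½ = -164)
S = -57895 (S = -175 - 57720 = -57895)
g = -469 (g = 4 - (309 - 1*(-164)) = 4 - (309 + 164) = 4 - 1*473 = 4 - 473 = -469)
V(w) = -1/76 (V(w) = 1/(-76) = -1/76)
1/(119379 + S) + V(g) = 1/(119379 - 57895) - 1/76 = 1/61484 - 1/76 = -202/15371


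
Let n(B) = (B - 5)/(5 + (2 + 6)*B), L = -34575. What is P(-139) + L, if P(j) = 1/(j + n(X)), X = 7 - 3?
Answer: -177853837/5144 ≈ -34575.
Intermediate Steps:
X = 4
n(B) = (-5 + B)/(5 + 8*B)
P(j) = 1/(-1/37 + j) (P(j) = 1/(j + (-5 + 4)/(5 + 8*4)) = 1/(j - 1/(5 + 32)) = 1/(j - 1/37) = 1/(-1/37 + j))
P(-139) + L = 37/(-1 + 37*(-139)) - 34575 = 37/(-1 - 5143) - 34575 = 37/(-5144) - 34575 = 37*(-1/5144) - 34575 = -37/5144 - 34575 = -177853837/5144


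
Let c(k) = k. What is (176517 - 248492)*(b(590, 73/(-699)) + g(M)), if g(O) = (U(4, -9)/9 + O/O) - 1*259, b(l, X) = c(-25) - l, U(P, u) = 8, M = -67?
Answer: 564931775/9 ≈ 6.2770e+7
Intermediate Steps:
b(l, X) = -25 - l
g(O) = -2314/9 (g(O) = (8/9 + O/O) - 1*259 = (8*(⅑) + 1) - 259 = (8/9 + 1) - 259 = 17/9 - 259 = -2314/9)
(176517 - 248492)*(b(590, 73/(-699)) + g(M)) = (176517 - 248492)*((-25 - 1*590) - 2314/9) = -71975*((-25 - 590) - 2314/9) = -71975*(-615 - 2314/9) = -71975*(-7849/9) = 564931775/9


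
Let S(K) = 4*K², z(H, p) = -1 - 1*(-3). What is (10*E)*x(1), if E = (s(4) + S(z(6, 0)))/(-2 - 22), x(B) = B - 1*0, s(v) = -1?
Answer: -25/4 ≈ -6.2500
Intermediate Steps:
z(H, p) = 2 (z(H, p) = -1 + 3 = 2)
x(B) = B (x(B) = B + 0 = B)
E = -5/8 (E = (-1 + 4*2²)/(-2 - 22) = (-1 + 4*4)/(-24) = (-1 + 16)*(-1/24) = 15*(-1/24) = -5/8 ≈ -0.62500)
(10*E)*x(1) = (10*(-5/8))*1 = -25/4*1 = -25/4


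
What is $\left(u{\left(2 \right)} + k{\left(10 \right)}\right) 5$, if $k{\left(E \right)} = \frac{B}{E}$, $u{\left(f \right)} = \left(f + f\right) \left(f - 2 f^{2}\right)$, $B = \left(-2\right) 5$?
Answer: $-125$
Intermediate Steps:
$B = -10$
$u{\left(f \right)} = 2 f \left(f - 2 f^{2}\right)$
$k{\left(E \right)} = - \frac{10}{E}$
$\left(u{\left(2 \right)} + k{\left(10 \right)}\right) 5 = \left(2^{2} \left(2 - 8\right) - \frac{10}{10}\right) 5 = \left(4 \left(2 - 8\right) - 1\right) 5 = \left(4 \left(-6\right) - 1\right) 5 = \left(-24 - 1\right) 5 = \left(-25\right) 5 = -125$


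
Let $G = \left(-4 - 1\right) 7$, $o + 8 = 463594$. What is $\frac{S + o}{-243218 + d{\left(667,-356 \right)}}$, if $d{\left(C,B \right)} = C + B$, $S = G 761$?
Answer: $- \frac{436951}{242907} \approx -1.7988$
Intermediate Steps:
$o = 463586$ ($o = -8 + 463594 = 463586$)
$G = -35$ ($G = \left(-5\right) 7 = -35$)
$S = -26635$ ($S = \left(-35\right) 761 = -26635$)
$d{\left(C,B \right)} = B + C$
$\frac{S + o}{-243218 + d{\left(667,-356 \right)}} = \frac{-26635 + 463586}{-243218 + \left(-356 + 667\right)} = \frac{436951}{-243218 + 311} = \frac{436951}{-242907} = 436951 \left(- \frac{1}{242907}\right) = - \frac{436951}{242907}$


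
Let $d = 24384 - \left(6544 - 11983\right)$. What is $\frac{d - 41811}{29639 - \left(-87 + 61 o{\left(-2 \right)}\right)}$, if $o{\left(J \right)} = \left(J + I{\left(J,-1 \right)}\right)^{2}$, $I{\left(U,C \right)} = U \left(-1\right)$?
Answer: $- \frac{5994}{14863} \approx -0.40328$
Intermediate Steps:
$d = 29823$ ($d = 24384 - -5439 = 24384 + 5439 = 29823$)
$I{\left(U,C \right)} = - U$
$o{\left(J \right)} = 0$ ($o{\left(J \right)} = \left(J - J\right)^{2} = 0^{2} = 0$)
$\frac{d - 41811}{29639 - \left(-87 + 61 o{\left(-2 \right)}\right)} = \frac{29823 - 41811}{29639 + \left(\left(-61\right) 0 + 87\right)} = - \frac{11988}{29639 + \left(0 + 87\right)} = - \frac{11988}{29639 + 87} = - \frac{11988}{29726} = \left(-11988\right) \frac{1}{29726} = - \frac{5994}{14863}$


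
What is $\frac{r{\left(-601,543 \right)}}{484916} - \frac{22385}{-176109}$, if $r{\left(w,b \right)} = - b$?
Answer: $\frac{10759217473}{85398071844} \approx 0.12599$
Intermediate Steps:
$\frac{r{\left(-601,543 \right)}}{484916} - \frac{22385}{-176109} = \frac{\left(-1\right) 543}{484916} - \frac{22385}{-176109} = \left(-543\right) \frac{1}{484916} - - \frac{22385}{176109} = - \frac{543}{484916} + \frac{22385}{176109} = \frac{10759217473}{85398071844}$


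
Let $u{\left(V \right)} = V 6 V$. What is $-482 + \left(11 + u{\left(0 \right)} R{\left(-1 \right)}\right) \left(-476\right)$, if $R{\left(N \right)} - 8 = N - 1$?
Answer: $-5718$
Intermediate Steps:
$R{\left(N \right)} = 7 + N$ ($R{\left(N \right)} = 8 + \left(N - 1\right) = 8 + \left(-1 + N\right) = 7 + N$)
$u{\left(V \right)} = 6 V^{2}$
$-482 + \left(11 + u{\left(0 \right)} R{\left(-1 \right)}\right) \left(-476\right) = -482 + \left(11 + 6 \cdot 0^{2} \left(7 - 1\right)\right) \left(-476\right) = -482 + \left(11 + 6 \cdot 0 \cdot 6\right) \left(-476\right) = -482 + \left(11 + 0 \cdot 6\right) \left(-476\right) = -482 + \left(11 + 0\right) \left(-476\right) = -482 + 11 \left(-476\right) = -482 - 5236 = -5718$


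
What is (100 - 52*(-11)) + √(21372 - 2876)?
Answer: 808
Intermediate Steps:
(100 - 52*(-11)) + √(21372 - 2876) = (100 + 572) + √18496 = 672 + 136 = 808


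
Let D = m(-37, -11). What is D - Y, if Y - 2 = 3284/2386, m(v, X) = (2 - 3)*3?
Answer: -7607/1193 ≈ -6.3764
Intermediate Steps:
m(v, X) = -3 (m(v, X) = -1*3 = -3)
D = -3
Y = 4028/1193 (Y = 2 + 3284/2386 = 2 + 3284*(1/2386) = 2 + 1642/1193 = 4028/1193 ≈ 3.3764)
D - Y = -3 - 1*4028/1193 = -3 - 4028/1193 = -7607/1193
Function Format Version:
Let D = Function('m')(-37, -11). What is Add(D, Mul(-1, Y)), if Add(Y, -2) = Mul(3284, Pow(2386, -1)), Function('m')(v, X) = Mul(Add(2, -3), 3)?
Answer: Rational(-7607, 1193) ≈ -6.3764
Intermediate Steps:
Function('m')(v, X) = -3 (Function('m')(v, X) = Mul(-1, 3) = -3)
D = -3
Y = Rational(4028, 1193) (Y = Add(2, Mul(3284, Pow(2386, -1))) = Add(2, Mul(3284, Rational(1, 2386))) = Add(2, Rational(1642, 1193)) = Rational(4028, 1193) ≈ 3.3764)
Add(D, Mul(-1, Y)) = Add(-3, Mul(-1, Rational(4028, 1193))) = Add(-3, Rational(-4028, 1193)) = Rational(-7607, 1193)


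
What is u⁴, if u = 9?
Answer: 6561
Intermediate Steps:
u⁴ = 9⁴ = 6561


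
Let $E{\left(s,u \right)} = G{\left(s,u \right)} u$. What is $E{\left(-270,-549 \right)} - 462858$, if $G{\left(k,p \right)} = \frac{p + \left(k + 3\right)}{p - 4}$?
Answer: $- \frac{256408458}{553} \approx -4.6367 \cdot 10^{5}$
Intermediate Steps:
$G{\left(k,p \right)} = \frac{3 + k + p}{-4 + p}$ ($G{\left(k,p \right)} = \frac{p + \left(3 + k\right)}{-4 + p} = \frac{3 + k + p}{-4 + p}$)
$E{\left(s,u \right)} = \frac{u \left(3 + s + u\right)}{-4 + u}$ ($E{\left(s,u \right)} = \frac{3 + s + u}{-4 + u} u = \frac{u \left(3 + s + u\right)}{-4 + u}$)
$E{\left(-270,-549 \right)} - 462858 = - \frac{549 \left(3 - 270 - 549\right)}{-4 - 549} - 462858 = \left(-549\right) \frac{1}{-553} \left(-816\right) - 462858 = \left(-549\right) \left(- \frac{1}{553}\right) \left(-816\right) - 462858 = - \frac{447984}{553} - 462858 = - \frac{256408458}{553}$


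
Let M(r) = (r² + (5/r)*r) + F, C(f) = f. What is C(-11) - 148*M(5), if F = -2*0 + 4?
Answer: -5043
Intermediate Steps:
F = 4 (F = 0 + 4 = 4)
M(r) = 9 + r² (M(r) = (r² + (5/r)*r) + 4 = (r² + 5) + 4 = (5 + r²) + 4 = 9 + r²)
C(-11) - 148*M(5) = -11 - 148*(9 + 5²) = -11 - 148*(9 + 25) = -11 - 148*34 = -11 - 5032 = -5043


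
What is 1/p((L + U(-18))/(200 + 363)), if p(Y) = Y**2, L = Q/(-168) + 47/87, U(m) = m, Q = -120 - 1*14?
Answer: 1880924475024/1647466921 ≈ 1141.7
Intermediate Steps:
Q = -134 (Q = -120 - 14 = -134)
L = 3259/2436 (L = -134/(-168) + 47/87 = -134*(-1/168) + 47*(1/87) = 67/84 + 47/87 = 3259/2436 ≈ 1.3378)
1/p((L + U(-18))/(200 + 363)) = 1/(((3259/2436 - 18)/(200 + 363))**2) = 1/((-40589/2436/563)**2) = 1/((-40589/2436*1/563)**2) = 1/((-40589/1371468)**2) = 1/(1647466921/1880924475024) = 1880924475024/1647466921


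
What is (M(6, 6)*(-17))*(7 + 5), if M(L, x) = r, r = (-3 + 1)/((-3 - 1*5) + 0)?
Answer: -51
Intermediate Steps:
r = 1/4 (r = -2/((-3 - 5) + 0) = -2/(-8 + 0) = -2/(-8) = -2*(-1/8) = 1/4 ≈ 0.25000)
M(L, x) = 1/4
(M(6, 6)*(-17))*(7 + 5) = ((1/4)*(-17))*(7 + 5) = -17/4*12 = -51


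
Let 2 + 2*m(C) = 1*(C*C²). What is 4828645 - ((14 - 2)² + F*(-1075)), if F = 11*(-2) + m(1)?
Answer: 9608627/2 ≈ 4.8043e+6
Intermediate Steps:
m(C) = -1 + C³/2 (m(C) = -1 + (1*(C*C²))/2 = -1 + (1*C³)/2 = -1 + C³/2)
F = -45/2 (F = 11*(-2) + (-1 + (½)*1³) = -22 + (-1 + (½)*1) = -22 + (-1 + ½) = -22 - ½ = -45/2 ≈ -22.500)
4828645 - ((14 - 2)² + F*(-1075)) = 4828645 - ((14 - 2)² - 45/2*(-1075)) = 4828645 - (12² + 48375/2) = 4828645 - (144 + 48375/2) = 4828645 - 1*48663/2 = 4828645 - 48663/2 = 9608627/2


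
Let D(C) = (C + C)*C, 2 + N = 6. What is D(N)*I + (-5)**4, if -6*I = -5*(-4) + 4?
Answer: 497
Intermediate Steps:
N = 4 (N = -2 + 6 = 4)
I = -4 (I = -(-5*(-4) + 4)/6 = -(20 + 4)/6 = -1/6*24 = -4)
D(C) = 2*C**2 (D(C) = (2*C)*C = 2*C**2)
D(N)*I + (-5)**4 = (2*4**2)*(-4) + (-5)**4 = (2*16)*(-4) + 625 = 32*(-4) + 625 = -128 + 625 = 497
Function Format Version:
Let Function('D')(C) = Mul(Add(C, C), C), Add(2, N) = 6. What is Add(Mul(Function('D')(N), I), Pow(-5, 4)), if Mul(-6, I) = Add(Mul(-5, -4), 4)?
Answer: 497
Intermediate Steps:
N = 4 (N = Add(-2, 6) = 4)
I = -4 (I = Mul(Rational(-1, 6), Add(Mul(-5, -4), 4)) = Mul(Rational(-1, 6), Add(20, 4)) = Mul(Rational(-1, 6), 24) = -4)
Function('D')(C) = Mul(2, Pow(C, 2)) (Function('D')(C) = Mul(Mul(2, C), C) = Mul(2, Pow(C, 2)))
Add(Mul(Function('D')(N), I), Pow(-5, 4)) = Add(Mul(Mul(2, Pow(4, 2)), -4), Pow(-5, 4)) = Add(Mul(Mul(2, 16), -4), 625) = Add(Mul(32, -4), 625) = Add(-128, 625) = 497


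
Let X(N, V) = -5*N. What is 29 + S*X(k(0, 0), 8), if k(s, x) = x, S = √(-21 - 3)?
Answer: 29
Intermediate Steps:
S = 2*I*√6 (S = √(-24) = 2*I*√6 ≈ 4.899*I)
29 + S*X(k(0, 0), 8) = 29 + (2*I*√6)*(-5*0) = 29 + (2*I*√6)*0 = 29 + 0 = 29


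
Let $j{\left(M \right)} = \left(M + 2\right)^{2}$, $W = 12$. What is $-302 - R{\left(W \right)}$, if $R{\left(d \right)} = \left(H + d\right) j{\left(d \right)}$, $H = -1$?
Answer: $-2458$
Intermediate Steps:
$j{\left(M \right)} = \left(2 + M\right)^{2}$
$R{\left(d \right)} = \left(2 + d\right)^{2} \left(-1 + d\right)$ ($R{\left(d \right)} = \left(-1 + d\right) \left(2 + d\right)^{2} = \left(2 + d\right)^{2} \left(-1 + d\right)$)
$-302 - R{\left(W \right)} = -302 - \left(2 + 12\right)^{2} \left(-1 + 12\right) = -302 - 14^{2} \cdot 11 = -302 - 196 \cdot 11 = -302 - 2156 = -2458$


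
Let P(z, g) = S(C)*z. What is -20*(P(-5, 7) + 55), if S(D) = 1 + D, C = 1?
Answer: -900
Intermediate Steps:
P(z, g) = 2*z (P(z, g) = (1 + 1)*z = 2*z)
-20*(P(-5, 7) + 55) = -20*(2*(-5) + 55) = -20*(-10 + 55) = -20*45 = -900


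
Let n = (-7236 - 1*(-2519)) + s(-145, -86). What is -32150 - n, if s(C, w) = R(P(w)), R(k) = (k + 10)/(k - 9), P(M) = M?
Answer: -137169/5 ≈ -27434.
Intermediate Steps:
R(k) = (10 + k)/(-9 + k)
s(C, w) = (10 + w)/(-9 + w)
n = -23581/5 (n = (-7236 - 1*(-2519)) + (10 - 86)/(-9 - 86) = (-7236 + 2519) - 76/(-95) = -4717 - 1/95*(-76) = -4717 + 4/5 = -23581/5 ≈ -4716.2)
-32150 - n = -32150 - 1*(-23581/5) = -32150 + 23581/5 = -137169/5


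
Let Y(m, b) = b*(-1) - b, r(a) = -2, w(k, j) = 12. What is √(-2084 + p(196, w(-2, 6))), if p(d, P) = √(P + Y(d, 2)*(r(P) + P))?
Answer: √(-2084 + 2*I*√7) ≈ 0.058 + 45.651*I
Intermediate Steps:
Y(m, b) = -2*b (Y(m, b) = -b - b = -2*b)
p(d, P) = √(8 - 3*P) (p(d, P) = √(P + (-2*2)*(-2 + P)) = √(P - 4*(-2 + P)) = √(P + (8 - 4*P)) = √(8 - 3*P))
√(-2084 + p(196, w(-2, 6))) = √(-2084 + √(8 - 3*12)) = √(-2084 + √(8 - 36)) = √(-2084 + √(-28)) = √(-2084 + 2*I*√7)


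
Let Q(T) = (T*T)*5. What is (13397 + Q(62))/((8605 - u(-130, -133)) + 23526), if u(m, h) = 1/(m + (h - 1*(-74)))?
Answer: 6164613/6072760 ≈ 1.0151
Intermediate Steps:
Q(T) = 5*T² (Q(T) = T²*5 = 5*T²)
u(m, h) = 1/(74 + h + m) (u(m, h) = 1/(m + (h + 74)) = 1/(m + (74 + h)) = 1/(74 + h + m))
(13397 + Q(62))/((8605 - u(-130, -133)) + 23526) = (13397 + 5*62²)/((8605 - 1/(74 - 133 - 130)) + 23526) = (13397 + 5*3844)/((8605 - 1/(-189)) + 23526) = (13397 + 19220)/((8605 - 1*(-1/189)) + 23526) = 32617/((8605 + 1/189) + 23526) = 32617/(1626346/189 + 23526) = 32617/(6072760/189) = 32617*(189/6072760) = 6164613/6072760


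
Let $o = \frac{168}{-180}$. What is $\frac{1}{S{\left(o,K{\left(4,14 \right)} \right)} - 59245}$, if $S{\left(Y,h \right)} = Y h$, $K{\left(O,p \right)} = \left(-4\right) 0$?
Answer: $- \frac{1}{59245} \approx -1.6879 \cdot 10^{-5}$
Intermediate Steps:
$o = - \frac{14}{15}$ ($o = 168 \left(- \frac{1}{180}\right) = - \frac{14}{15} \approx -0.93333$)
$K{\left(O,p \right)} = 0$
$\frac{1}{S{\left(o,K{\left(4,14 \right)} \right)} - 59245} = \frac{1}{\left(- \frac{14}{15}\right) 0 - 59245} = \frac{1}{0 - 59245} = \frac{1}{-59245} = - \frac{1}{59245}$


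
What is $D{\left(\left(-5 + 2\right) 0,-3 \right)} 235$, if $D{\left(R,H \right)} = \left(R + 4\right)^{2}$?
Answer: $3760$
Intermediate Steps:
$D{\left(R,H \right)} = \left(4 + R\right)^{2}$
$D{\left(\left(-5 + 2\right) 0,-3 \right)} 235 = \left(4 + \left(-5 + 2\right) 0\right)^{2} \cdot 235 = \left(4 - 0\right)^{2} \cdot 235 = \left(4 + 0\right)^{2} \cdot 235 = 4^{2} \cdot 235 = 16 \cdot 235 = 3760$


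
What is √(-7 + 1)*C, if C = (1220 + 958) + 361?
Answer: 2539*I*√6 ≈ 6219.3*I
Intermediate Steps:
C = 2539 (C = 2178 + 361 = 2539)
√(-7 + 1)*C = √(-7 + 1)*2539 = √(-6)*2539 = (I*√6)*2539 = 2539*I*√6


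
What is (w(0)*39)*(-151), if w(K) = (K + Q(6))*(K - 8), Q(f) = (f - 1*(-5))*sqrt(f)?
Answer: 518232*sqrt(6) ≈ 1.2694e+6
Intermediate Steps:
Q(f) = sqrt(f)*(5 + f) (Q(f) = (f + 5)*sqrt(f) = (5 + f)*sqrt(f) = sqrt(f)*(5 + f))
w(K) = (-8 + K)*(K + 11*sqrt(6)) (w(K) = (K + sqrt(6)*(5 + 6))*(K - 8) = (K + sqrt(6)*11)*(-8 + K) = (K + 11*sqrt(6))*(-8 + K) = (-8 + K)*(K + 11*sqrt(6)))
(w(0)*39)*(-151) = ((0**2 - 88*sqrt(6) - 8*0 + 11*0*sqrt(6))*39)*(-151) = ((0 - 88*sqrt(6) + 0 + 0)*39)*(-151) = (-88*sqrt(6)*39)*(-151) = -3432*sqrt(6)*(-151) = 518232*sqrt(6)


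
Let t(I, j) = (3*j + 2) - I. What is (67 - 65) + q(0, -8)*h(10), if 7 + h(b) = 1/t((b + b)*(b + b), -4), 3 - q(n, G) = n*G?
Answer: -7793/410 ≈ -19.007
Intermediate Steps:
q(n, G) = 3 - G*n (q(n, G) = 3 - n*G = 3 - G*n)
t(I, j) = 2 - I + 3*j (t(I, j) = (2 + 3*j) - I = 2 - I + 3*j)
h(b) = -7 + 1/(-10 - 4*b**2) (h(b) = -7 + 1/(2 - (b + b)*(b + b) + 3*(-4)) = -7 + 1/(2 - 2*b*2*b - 12) = -7 + 1/(2 - 4*b**2 - 12) = -7 + 1/(-10 - 4*b**2))
(67 - 65) + q(0, -8)*h(10) = (67 - 65) + (3 - 1*(-8)*0)*((-71 - 28*10**2)/(2*(5 + 2*10**2))) = 2 + (3 + 0)*((-71 - 28*100)/(2*(5 + 2*100))) = 2 + 3*((-71 - 2800)/(2*(5 + 200))) = 2 + 3*((1/2)*(-2871)/205) = 2 + 3*((1/2)*(1/205)*(-2871)) = 2 + 3*(-2871/410) = 2 - 8613/410 = -7793/410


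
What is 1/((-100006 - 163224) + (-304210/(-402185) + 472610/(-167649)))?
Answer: -13485182613/3549732434450102 ≈ -3.7989e-6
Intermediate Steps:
1/((-100006 - 163224) + (-304210/(-402185) + 472610/(-167649))) = 1/(-263230 + (-304210*(-1/402185) + 472610*(-1/167649))) = 1/(-263230 + (60842/80437 - 472610/167649)) = 1/(-263230 - 27815230112/13485182613) = 1/(-3549732434450102/13485182613) = -13485182613/3549732434450102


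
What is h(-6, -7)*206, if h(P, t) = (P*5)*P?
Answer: 37080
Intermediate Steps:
h(P, t) = 5*P**2 (h(P, t) = (5*P)*P = 5*P**2)
h(-6, -7)*206 = (5*(-6)**2)*206 = (5*36)*206 = 180*206 = 37080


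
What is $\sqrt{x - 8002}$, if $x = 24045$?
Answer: $\sqrt{16043} \approx 126.66$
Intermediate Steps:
$\sqrt{x - 8002} = \sqrt{24045 - 8002} = \sqrt{16043}$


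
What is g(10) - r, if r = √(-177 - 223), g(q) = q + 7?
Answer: 17 - 20*I ≈ 17.0 - 20.0*I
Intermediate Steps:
g(q) = 7 + q
r = 20*I (r = √(-400) = 20*I ≈ 20.0*I)
g(10) - r = (7 + 10) - 20*I = 17 - 20*I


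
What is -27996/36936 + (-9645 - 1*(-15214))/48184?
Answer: -2507155/3902904 ≈ -0.64238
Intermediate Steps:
-27996/36936 + (-9645 - 1*(-15214))/48184 = -27996*1/36936 + (-9645 + 15214)*(1/48184) = -2333/3078 + 5569*(1/48184) = -2333/3078 + 5569/48184 = -2507155/3902904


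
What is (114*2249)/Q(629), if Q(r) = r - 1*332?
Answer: 85462/99 ≈ 863.25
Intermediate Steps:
Q(r) = -332 + r (Q(r) = r - 332 = -332 + r)
(114*2249)/Q(629) = (114*2249)/(-332 + 629) = 256386/297 = 256386*(1/297) = 85462/99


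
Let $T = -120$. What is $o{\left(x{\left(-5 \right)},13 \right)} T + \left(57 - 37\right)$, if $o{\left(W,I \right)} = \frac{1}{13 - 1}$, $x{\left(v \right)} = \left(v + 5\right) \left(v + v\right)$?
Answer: $10$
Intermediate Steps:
$x{\left(v \right)} = 2 v \left(5 + v\right)$ ($x{\left(v \right)} = \left(5 + v\right) 2 v = 2 v \left(5 + v\right)$)
$o{\left(W,I \right)} = \frac{1}{12}$
$o{\left(x{\left(-5 \right)},13 \right)} T + \left(57 - 37\right) = \frac{1}{12} \left(-120\right) + \left(57 - 37\right) = -10 + \left(57 - 37\right) = -10 + 20 = 10$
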